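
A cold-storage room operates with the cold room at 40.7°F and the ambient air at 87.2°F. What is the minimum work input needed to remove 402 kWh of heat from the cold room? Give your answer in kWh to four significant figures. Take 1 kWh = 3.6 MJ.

In absolute terms T_C = 277.98 K and T_H = 303.82 K, so ΔT = 25.83 K.
The reversible limit is COP_R = T_C/ΔT = 10.76, so W_min = Q_C/COP = Q_C·ΔT/T_C.
W_min = 402.0 × 25.83/277.98 = 37.36 kWh.

37.36 kWh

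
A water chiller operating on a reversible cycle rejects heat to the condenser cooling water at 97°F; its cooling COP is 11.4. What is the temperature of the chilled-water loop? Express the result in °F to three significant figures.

52.1 °F

For a Carnot refrigerator COP_R = T_C/(T_H − T_C), so T_C = COP·T_H/(1 + COP).
With T_H = 309.26 K, T_C = 11.4 × 309.26/12.40 = 284.32 K.
Converting, 284.32 K = 52.11°F.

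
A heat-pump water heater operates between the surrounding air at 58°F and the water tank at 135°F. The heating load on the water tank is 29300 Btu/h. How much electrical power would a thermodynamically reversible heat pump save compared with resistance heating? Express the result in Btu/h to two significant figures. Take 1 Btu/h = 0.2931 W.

26000 Btu/h

In absolute terms T_C = 287.59 K and T_H = 330.37 K, so ΔT = 42.78 K.
COP_Carnot = T_H/ΔT = 330.37/42.78 = 7.723.
Resistance heating needs Ẇ_res = Q̇_H = 29300 Btu/h; the reversible heat pump needs only Ẇ_hp = Q̇_H/COP = 3794 Btu/h.
Saving = 29300 − 3794 = 25510 Btu/h.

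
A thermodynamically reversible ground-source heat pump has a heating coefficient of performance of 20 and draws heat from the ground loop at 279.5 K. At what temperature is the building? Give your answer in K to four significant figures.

COP_HP = T_H/(T_H − T_C) rearranges to T_H = COP·T_C/(COP − 1).
With T_C = 279.50 K, T_H = 20 × 279.50/19.00 = 294.21 K.

294.2 K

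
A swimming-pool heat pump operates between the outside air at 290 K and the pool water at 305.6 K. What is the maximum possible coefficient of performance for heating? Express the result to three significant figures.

The reservoir spacing is ΔT = 305.6 − 290 = 15.60 K.
For a reversible cycle, COP_Carnot = T_H/ΔT = 305.60/15.60 = 19.59.

19.6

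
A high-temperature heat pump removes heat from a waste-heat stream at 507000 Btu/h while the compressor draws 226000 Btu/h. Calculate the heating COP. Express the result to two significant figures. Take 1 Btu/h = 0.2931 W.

3.2

The first law gives Q̇_H = Q̇_C + Ẇ, so the three rates are Q̇_C = 507000, Q̇_H = 733000, Ẇ = 226000 Btu/h.
COP_HP = Q̇_H/Ẇ = 733000/226000 = 3.243.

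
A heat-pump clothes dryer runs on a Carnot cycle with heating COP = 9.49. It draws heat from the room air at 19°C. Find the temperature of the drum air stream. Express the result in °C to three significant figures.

53.4 °C

COP_HP = T_H/(T_H − T_C) rearranges to T_H = COP·T_C/(COP − 1).
With T_C = 292.15 K, T_H = 9.49 × 292.15/8.490 = 326.56 K.
Converting, 326.56 K = 53.41°C.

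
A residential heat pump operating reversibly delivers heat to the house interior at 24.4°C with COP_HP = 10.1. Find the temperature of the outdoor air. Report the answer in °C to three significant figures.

-5.06 °C

COP_HP = T_H/(T_H − T_C) gives T_H − T_C = T_H/COP.
With T_H = 297.55 K, T_C = 297.55 × (1 − 1/10.1) = 268.09 K.
Converting, 268.09 K = -5.06°C.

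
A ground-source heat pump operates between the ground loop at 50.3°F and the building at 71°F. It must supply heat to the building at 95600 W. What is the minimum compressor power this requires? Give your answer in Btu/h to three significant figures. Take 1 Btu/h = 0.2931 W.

In absolute terms T_C = 283.32 K and T_H = 294.82 K, so ΔT = 11.50 K.
COP_Carnot = T_H/ΔT = 294.82/11.50 = 25.64.
Ẇ_min = Q̇/COP_Carnot = 95600/25.64 = 3729 W = 12720 Btu/h.

12700 Btu/h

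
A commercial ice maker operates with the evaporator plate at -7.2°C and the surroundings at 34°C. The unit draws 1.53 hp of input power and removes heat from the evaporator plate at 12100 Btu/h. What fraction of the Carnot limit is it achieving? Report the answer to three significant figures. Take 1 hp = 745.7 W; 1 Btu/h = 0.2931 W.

Converting, Q̇_C = 12100 Btu/h = 4.756 hp, so COP_actual = Q̇_C/Ẇ = 4.756/1.530 = 3.108.
In absolute terms T_C = 265.95 K and T_H = 307.15 K, so ΔT = 41.20 K.
COP_Carnot = T_C/ΔT = 265.95/41.20 = 6.455.
η_II = COP_actual/COP_Carnot = 3.108/6.455 = 0.4816.

0.482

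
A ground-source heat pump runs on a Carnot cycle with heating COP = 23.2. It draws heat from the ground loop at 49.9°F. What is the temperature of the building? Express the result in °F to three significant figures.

COP_HP = T_H/(T_H − T_C) rearranges to T_H = COP·T_C/(COP − 1).
With T_C = 283.09 K, T_H = 23.2 × 283.09/22.20 = 295.85 K.
Converting, 295.85 K = 72.85°F.

72.9 °F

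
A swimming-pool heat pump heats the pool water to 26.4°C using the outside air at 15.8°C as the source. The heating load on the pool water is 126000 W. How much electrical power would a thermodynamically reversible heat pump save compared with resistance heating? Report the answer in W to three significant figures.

In absolute terms T_C = 288.95 K and T_H = 299.55 K, so ΔT = 10.60 K.
COP_Carnot = T_H/ΔT = 299.55/10.60 = 28.26.
Resistance heating needs Ẇ_res = Q̇_H = 126000 W; the reversible heat pump needs only Ẇ_hp = Q̇_H/COP = 4459 W.
Saving = 126000 − 4459 = 121500 W.

122000 W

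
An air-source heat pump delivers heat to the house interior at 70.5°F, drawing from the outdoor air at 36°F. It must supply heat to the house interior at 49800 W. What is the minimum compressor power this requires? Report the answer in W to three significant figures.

In absolute terms T_C = 275.37 K and T_H = 294.54 K, so ΔT = 19.17 K.
COP_Carnot = T_H/ΔT = 294.54/19.17 = 15.37.
Ẇ_min = Q̇/COP_Carnot = 49800/15.37 = 3241 W.

3240 W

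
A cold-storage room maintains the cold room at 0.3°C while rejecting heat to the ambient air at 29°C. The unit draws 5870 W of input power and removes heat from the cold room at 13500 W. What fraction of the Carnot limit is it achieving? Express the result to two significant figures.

COP_actual = Q̇_C/Ẇ = 13500/5870 = 2.300.
In absolute terms T_C = 273.45 K and T_H = 302.15 K, so ΔT = 28.70 K.
COP_Carnot = T_C/ΔT = 273.45/28.70 = 9.528.
η_II = COP_actual/COP_Carnot = 2.300/9.528 = 0.2414.

0.24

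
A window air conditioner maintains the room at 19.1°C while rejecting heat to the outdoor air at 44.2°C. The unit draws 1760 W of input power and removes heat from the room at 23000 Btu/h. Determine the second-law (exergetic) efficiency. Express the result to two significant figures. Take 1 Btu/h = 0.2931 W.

Converting, Q̇_C = 23000 Btu/h = 6741 W, so COP_actual = Q̇_C/Ẇ = 6741/1760 = 3.830.
In absolute terms T_C = 292.25 K and T_H = 317.35 K, so ΔT = 25.10 K.
COP_Carnot = T_C/ΔT = 292.25/25.10 = 11.64.
η_II = COP_actual/COP_Carnot = 3.830/11.64 = 0.3290.

0.33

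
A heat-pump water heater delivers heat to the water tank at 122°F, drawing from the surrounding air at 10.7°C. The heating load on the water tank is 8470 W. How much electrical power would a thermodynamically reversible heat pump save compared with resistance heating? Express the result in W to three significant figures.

In absolute terms T_C = 283.85 K and T_H = 323.15 K, so ΔT = 39.30 K.
COP_Carnot = T_H/ΔT = 323.15/39.30 = 8.223.
Resistance heating needs Ẇ_res = Q̇_H = 8470 W; the reversible heat pump needs only Ẇ_hp = Q̇_H/COP = 1030 W.
Saving = 8470 − 1030 = 7440 W.

7440 W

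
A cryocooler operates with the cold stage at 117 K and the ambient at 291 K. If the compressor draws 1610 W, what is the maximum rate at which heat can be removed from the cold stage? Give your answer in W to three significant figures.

1080 W

The reservoir spacing is ΔT = 291 − 117 = 174.0 K.
COP_Carnot = T_C/ΔT = 117.00/174.0 = 0.6724.
Q̇_max = COP_Carnot × Ẇ = 0.6724 × 1610 W = 1083 W.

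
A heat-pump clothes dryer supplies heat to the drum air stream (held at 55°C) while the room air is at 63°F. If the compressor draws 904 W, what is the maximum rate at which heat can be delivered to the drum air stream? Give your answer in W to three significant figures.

7850 W

In absolute terms T_C = 290.37 K and T_H = 328.15 K, so ΔT = 37.78 K.
COP_Carnot = T_H/ΔT = 328.15/37.78 = 8.686.
Q̇_max = COP_Carnot × Ẇ = 8.686 × 904.0 W = 7852 W.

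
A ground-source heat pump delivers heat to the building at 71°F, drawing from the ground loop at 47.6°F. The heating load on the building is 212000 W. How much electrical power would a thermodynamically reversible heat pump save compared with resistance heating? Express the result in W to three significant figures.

In absolute terms T_C = 281.82 K and T_H = 294.82 K, so ΔT = 13.00 K.
COP_Carnot = T_H/ΔT = 294.82/13.00 = 22.68.
Resistance heating needs Ẇ_res = Q̇_H = 212000 W; the reversible heat pump needs only Ẇ_hp = Q̇_H/COP = 9348 W.
Saving = 212000 − 9348 = 202700 W.

203000 W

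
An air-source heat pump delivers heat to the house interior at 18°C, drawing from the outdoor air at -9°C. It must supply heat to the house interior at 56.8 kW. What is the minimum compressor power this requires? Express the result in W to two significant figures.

In absolute terms T_C = 264.15 K and T_H = 291.15 K, so ΔT = 27.00 K.
COP_Carnot = T_H/ΔT = 291.15/27.00 = 10.78.
Ẇ_min = Q̇/COP_Carnot = 56.80/10.78 = 5.267 kW = 5267 W.

5300 W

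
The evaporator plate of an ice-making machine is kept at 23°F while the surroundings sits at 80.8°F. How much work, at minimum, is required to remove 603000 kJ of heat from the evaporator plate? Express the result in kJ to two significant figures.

In absolute terms T_C = 268.15 K and T_H = 300.26 K, so ΔT = 32.11 K.
The reversible limit is COP_R = T_C/ΔT = 8.351, so W_min = Q_C/COP = Q_C·ΔT/T_C.
W_min = 603000 × 32.11/268.15 = 72210 kJ.

72000 kJ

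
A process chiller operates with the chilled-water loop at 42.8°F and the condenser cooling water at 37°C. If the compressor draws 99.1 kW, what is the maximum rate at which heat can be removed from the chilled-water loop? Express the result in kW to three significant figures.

In absolute terms T_C = 279.15 K and T_H = 310.15 K, so ΔT = 31.00 K.
COP_Carnot = T_C/ΔT = 279.15/31.00 = 9.005.
Q̇_max = COP_Carnot × Ẇ = 9.005 × 99.10 kW = 892.4 kW.

892 kW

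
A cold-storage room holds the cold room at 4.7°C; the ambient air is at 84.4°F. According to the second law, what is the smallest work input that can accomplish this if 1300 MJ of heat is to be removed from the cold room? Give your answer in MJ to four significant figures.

114.2 MJ

In absolute terms T_C = 277.85 K and T_H = 302.26 K, so ΔT = 24.41 K.
The reversible limit is COP_R = T_C/ΔT = 11.38, so W_min = Q_C/COP = Q_C·ΔT/T_C.
W_min = 1300 × 24.41/277.85 = 114.2 MJ.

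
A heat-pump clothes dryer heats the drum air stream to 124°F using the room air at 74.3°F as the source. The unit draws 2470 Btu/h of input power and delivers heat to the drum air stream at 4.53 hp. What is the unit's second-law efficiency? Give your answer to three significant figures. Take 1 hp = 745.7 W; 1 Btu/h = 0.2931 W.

0.397

Converting, Q̇_H = 4.530 hp = 11530 Btu/h, so COP_actual = Q̇_H/Ẇ = 11530/2470 = 4.666.
In absolute terms T_C = 296.65 K and T_H = 324.26 K, so ΔT = 27.61 K.
COP_Carnot = T_H/ΔT = 324.26/27.61 = 11.74.
η_II = COP_actual/COP_Carnot = 4.666/11.74 = 0.3973.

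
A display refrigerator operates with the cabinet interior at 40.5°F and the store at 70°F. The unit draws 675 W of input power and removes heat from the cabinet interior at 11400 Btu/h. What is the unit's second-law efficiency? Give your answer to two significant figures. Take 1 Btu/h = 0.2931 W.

0.29

Converting, Q̇_C = 11400 Btu/h = 3341 W, so COP_actual = Q̇_C/Ẇ = 3341/675.0 = 4.950.
In absolute terms T_C = 277.87 K and T_H = 294.26 K, so ΔT = 16.39 K.
COP_Carnot = T_C/ΔT = 277.87/16.39 = 16.95.
η_II = COP_actual/COP_Carnot = 4.950/16.95 = 0.2920.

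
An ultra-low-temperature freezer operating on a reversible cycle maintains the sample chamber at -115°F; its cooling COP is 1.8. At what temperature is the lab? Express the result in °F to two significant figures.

COP_R = T_C/(T_H − T_C) gives T_H − T_C = T_C/COP.
With T_C = 191.48 K, T_H = 191.48 × (1 + 1/1.8) = 297.86 K.
Converting, 297.86 K = 76.48°F.

76 °F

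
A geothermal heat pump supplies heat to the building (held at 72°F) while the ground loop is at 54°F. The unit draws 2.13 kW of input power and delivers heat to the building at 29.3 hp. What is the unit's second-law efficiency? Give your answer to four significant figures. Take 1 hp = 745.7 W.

Converting, Q̇_H = 29.30 hp = 21.85 kW, so COP_actual = Q̇_H/Ẇ = 21.85/2.130 = 10.26.
In absolute terms T_C = 285.37 K and T_H = 295.37 K, so ΔT = 10.00 K.
COP_Carnot = T_H/ΔT = 295.37/10.00 = 29.54.
η_II = COP_actual/COP_Carnot = 10.26/29.54 = 0.3473.

0.3473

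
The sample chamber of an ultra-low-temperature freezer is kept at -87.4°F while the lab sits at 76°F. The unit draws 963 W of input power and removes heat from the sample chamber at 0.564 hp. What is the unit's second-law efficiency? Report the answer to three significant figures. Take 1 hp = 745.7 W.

Converting, Q̇_C = 0.5640 hp = 420.6 W, so COP_actual = Q̇_C/Ẇ = 420.6/963.0 = 0.4367.
In absolute terms T_C = 206.82 K and T_H = 297.59 K, so ΔT = 90.78 K.
COP_Carnot = T_C/ΔT = 206.82/90.78 = 2.278.
η_II = COP_actual/COP_Carnot = 0.4367/2.278 = 0.1917.

0.192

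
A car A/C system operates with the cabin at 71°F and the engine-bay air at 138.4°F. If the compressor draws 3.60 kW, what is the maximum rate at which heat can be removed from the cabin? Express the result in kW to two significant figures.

28 kW

In absolute terms T_C = 294.82 K and T_H = 332.26 K, so ΔT = 37.44 K.
COP_Carnot = T_C/ΔT = 294.82/37.44 = 7.873.
Q̇_max = COP_Carnot × Ẇ = 7.873 × 3.600 kW = 28.34 kW.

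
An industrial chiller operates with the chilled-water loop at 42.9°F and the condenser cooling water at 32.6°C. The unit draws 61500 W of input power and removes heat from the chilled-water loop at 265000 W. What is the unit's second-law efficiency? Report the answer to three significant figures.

COP_actual = Q̇_C/Ẇ = 265000/61500 = 4.309.
In absolute terms T_C = 279.21 K and T_H = 305.75 K, so ΔT = 26.54 K.
COP_Carnot = T_C/ΔT = 279.21/26.54 = 10.52.
η_II = COP_actual/COP_Carnot = 4.309/10.52 = 0.4097.

0.410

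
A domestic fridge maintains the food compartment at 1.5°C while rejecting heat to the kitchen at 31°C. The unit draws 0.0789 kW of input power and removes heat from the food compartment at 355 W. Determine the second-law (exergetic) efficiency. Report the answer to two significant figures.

Converting, Q̇_C = 355.0 W = 0.3550 kW, so COP_actual = Q̇_C/Ẇ = 0.3550/0.07890 = 4.499.
In absolute terms T_C = 274.65 K and T_H = 304.15 K, so ΔT = 29.50 K.
COP_Carnot = T_C/ΔT = 274.65/29.50 = 9.310.
η_II = COP_actual/COP_Carnot = 4.499/9.310 = 0.4833.

0.48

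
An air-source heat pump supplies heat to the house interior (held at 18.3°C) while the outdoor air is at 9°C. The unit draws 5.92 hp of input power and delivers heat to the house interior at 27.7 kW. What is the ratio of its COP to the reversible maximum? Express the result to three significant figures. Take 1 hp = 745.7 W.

0.200

Converting, Q̇_H = 27.70 kW = 37.15 hp, so COP_actual = Q̇_H/Ẇ = 37.15/5.920 = 6.275.
In absolute terms T_C = 282.15 K and T_H = 291.45 K, so ΔT = 9.300 K.
COP_Carnot = T_H/ΔT = 291.45/9.300 = 31.34.
η_II = COP_actual/COP_Carnot = 6.275/31.34 = 0.2002.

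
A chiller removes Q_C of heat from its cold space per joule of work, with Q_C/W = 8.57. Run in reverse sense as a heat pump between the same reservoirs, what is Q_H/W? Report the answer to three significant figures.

9.57

The first law on one cycle gives Q_H = Q_C + W, so Q_H/W = Q_C/W + 1.
COP_HP = COP_R + 1 = 8.57 + 1 = 9.57.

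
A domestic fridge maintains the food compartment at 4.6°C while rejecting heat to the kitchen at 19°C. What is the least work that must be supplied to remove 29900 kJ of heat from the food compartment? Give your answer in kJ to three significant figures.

1550 kJ

In absolute terms T_C = 277.75 K and T_H = 292.15 K, so ΔT = 14.40 K.
The reversible limit is COP_R = T_C/ΔT = 19.29, so W_min = Q_C/COP = Q_C·ΔT/T_C.
W_min = 29900 × 14.40/277.75 = 1550 kJ.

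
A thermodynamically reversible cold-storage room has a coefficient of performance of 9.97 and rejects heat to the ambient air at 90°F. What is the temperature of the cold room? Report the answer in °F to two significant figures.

40 °F

For a Carnot refrigerator COP_R = T_C/(T_H − T_C), so T_C = COP·T_H/(1 + COP).
With T_H = 305.37 K, T_C = 9.97 × 305.37/10.97 = 277.54 K.
Converting, 277.54 K = 39.89°F.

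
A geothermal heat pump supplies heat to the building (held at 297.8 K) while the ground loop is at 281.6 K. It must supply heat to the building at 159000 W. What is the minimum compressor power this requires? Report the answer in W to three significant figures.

8650 W

The reservoir spacing is ΔT = 297.8 − 281.6 = 16.20 K.
COP_Carnot = T_H/ΔT = 297.80/16.20 = 18.38.
Ẇ_min = Q̇/COP_Carnot = 159000/18.38 = 8649 W.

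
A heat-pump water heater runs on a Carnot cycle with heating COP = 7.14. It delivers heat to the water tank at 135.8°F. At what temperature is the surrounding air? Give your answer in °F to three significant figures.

52.4 °F

COP_HP = T_H/(T_H − T_C) gives T_H − T_C = T_H/COP.
With T_H = 330.82 K, T_C = 330.82 × (1 − 1/7.14) = 284.48 K.
Converting, 284.48 K = 52.40°F.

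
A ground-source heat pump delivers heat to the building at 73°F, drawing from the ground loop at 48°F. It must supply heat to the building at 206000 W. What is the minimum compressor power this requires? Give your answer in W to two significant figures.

In absolute terms T_C = 282.04 K and T_H = 295.93 K, so ΔT = 13.89 K.
COP_Carnot = T_H/ΔT = 295.93/13.89 = 21.31.
Ẇ_min = Q̇/COP_Carnot = 206000/21.31 = 9668 W.

9700 W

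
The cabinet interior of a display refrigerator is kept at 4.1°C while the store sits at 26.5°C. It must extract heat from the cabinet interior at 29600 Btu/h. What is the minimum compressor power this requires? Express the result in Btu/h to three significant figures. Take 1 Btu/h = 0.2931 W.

2390 Btu/h

In absolute terms T_C = 277.25 K and T_H = 299.65 K, so ΔT = 22.40 K.
COP_Carnot = T_C/ΔT = 277.25/22.40 = 12.38.
Ẇ_min = Q̇/COP_Carnot = 29600/12.38 = 2391 Btu/h.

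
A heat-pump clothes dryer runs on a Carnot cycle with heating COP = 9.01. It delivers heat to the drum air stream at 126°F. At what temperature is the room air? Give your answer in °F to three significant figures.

COP_HP = T_H/(T_H − T_C) gives T_H − T_C = T_H/COP.
With T_H = 325.37 K, T_C = 325.37 × (1 − 1/9.01) = 289.26 K.
Converting, 289.26 K = 61.00°F.

61.0 °F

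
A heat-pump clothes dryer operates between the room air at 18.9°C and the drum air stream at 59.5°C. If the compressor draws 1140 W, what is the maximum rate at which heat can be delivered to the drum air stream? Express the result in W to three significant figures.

9340 W

In absolute terms T_C = 292.05 K and T_H = 332.65 K, so ΔT = 40.60 K.
COP_Carnot = T_H/ΔT = 332.65/40.60 = 8.193.
Q̇_max = COP_Carnot × Ẇ = 8.193 × 1140 W = 9340 W.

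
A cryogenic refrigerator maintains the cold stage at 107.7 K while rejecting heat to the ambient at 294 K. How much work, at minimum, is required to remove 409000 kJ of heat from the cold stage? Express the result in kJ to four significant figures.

The reservoir spacing is ΔT = 294 − 107.7 = 186.3 K.
The reversible limit is COP_R = T_C/ΔT = 0.5781, so W_min = Q_C/COP = Q_C·ΔT/T_C.
W_min = 409000 × 186.3/107.70 = 707500 kJ.

707500 kJ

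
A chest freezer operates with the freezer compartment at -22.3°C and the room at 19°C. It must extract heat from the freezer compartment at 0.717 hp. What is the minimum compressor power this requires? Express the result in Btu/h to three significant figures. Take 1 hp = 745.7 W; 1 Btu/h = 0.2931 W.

300 Btu/h

In absolute terms T_C = 250.85 K and T_H = 292.15 K, so ΔT = 41.30 K.
COP_Carnot = T_C/ΔT = 250.85/41.30 = 6.074.
Ẇ_min = Q̇/COP_Carnot = 0.7170/6.074 = 0.1180 hp = 300.3 Btu/h.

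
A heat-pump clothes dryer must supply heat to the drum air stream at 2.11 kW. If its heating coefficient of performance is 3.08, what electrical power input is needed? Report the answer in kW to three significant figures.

0.685 kW

Ẇ = Q̇_H/COP_HP = 2.110/3.08 = 0.6851 kW.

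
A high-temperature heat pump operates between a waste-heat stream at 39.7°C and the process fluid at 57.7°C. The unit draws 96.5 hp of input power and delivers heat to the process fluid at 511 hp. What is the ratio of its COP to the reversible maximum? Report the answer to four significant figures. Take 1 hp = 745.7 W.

0.2881

COP_actual = Q̇_H/Ẇ = 511.0/96.50 = 5.295.
In absolute terms T_C = 312.85 K and T_H = 330.85 K, so ΔT = 18.00 K.
COP_Carnot = T_H/ΔT = 330.85/18.00 = 18.38.
η_II = COP_actual/COP_Carnot = 5.295/18.38 = 0.2881.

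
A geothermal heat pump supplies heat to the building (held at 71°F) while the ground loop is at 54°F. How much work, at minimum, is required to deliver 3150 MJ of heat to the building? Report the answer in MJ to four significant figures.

100.9 MJ

In absolute terms T_C = 285.37 K and T_H = 294.82 K, so ΔT = 9.444 K.
The reversible limit is COP_HP = T_H/ΔT = 31.22, so W_min = Q_H/COP = Q_H·ΔT/T_H.
W_min = 3150 × 9.444/294.82 = 100.9 MJ.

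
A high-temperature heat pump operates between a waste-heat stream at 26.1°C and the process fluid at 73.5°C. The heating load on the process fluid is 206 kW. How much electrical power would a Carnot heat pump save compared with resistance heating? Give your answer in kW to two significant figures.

In absolute terms T_C = 299.25 K and T_H = 346.65 K, so ΔT = 47.40 K.
COP_Carnot = T_H/ΔT = 346.65/47.40 = 7.313.
Resistance heating needs Ẇ_res = Q̇_H = 206.0 kW; the reversible heat pump needs only Ẇ_hp = Q̇_H/COP = 28.17 kW.
Saving = 206.0 − 28.17 = 177.8 kW.

180 kW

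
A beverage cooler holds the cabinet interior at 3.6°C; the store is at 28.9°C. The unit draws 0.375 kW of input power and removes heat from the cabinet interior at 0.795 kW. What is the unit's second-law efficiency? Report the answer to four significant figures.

0.1938

COP_actual = Q̇_C/Ẇ = 0.7950/0.3750 = 2.120.
In absolute terms T_C = 276.75 K and T_H = 302.05 K, so ΔT = 25.30 K.
COP_Carnot = T_C/ΔT = 276.75/25.30 = 10.94.
η_II = COP_actual/COP_Carnot = 2.120/10.94 = 0.1938.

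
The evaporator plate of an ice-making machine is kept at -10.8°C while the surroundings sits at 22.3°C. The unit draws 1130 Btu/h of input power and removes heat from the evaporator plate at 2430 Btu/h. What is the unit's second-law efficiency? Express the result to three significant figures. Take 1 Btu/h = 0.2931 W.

COP_actual = Q̇_C/Ẇ = 2430/1130 = 2.150.
In absolute terms T_C = 262.35 K and T_H = 295.45 K, so ΔT = 33.10 K.
COP_Carnot = T_C/ΔT = 262.35/33.10 = 7.926.
η_II = COP_actual/COP_Carnot = 2.150/7.926 = 0.2713.

0.271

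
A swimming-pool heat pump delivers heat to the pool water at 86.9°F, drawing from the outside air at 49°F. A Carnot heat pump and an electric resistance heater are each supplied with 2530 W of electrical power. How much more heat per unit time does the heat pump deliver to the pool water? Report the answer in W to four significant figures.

In absolute terms T_C = 282.59 K and T_H = 303.65 K, so ΔT = 21.06 K.
COP_Carnot = T_H/ΔT = 303.65/21.06 = 14.42.
The heat pump delivers Q̇_H = COP × Ẇ = 36490 W; the resistance heater delivers Ẇ = 2530 W.
Extra = (COP − 1)·Ẇ = 33960 W.

33960 W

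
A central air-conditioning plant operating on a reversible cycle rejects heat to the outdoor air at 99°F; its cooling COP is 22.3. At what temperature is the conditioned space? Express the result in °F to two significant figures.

For a Carnot refrigerator COP_R = T_C/(T_H − T_C), so T_C = COP·T_H/(1 + COP).
With T_H = 310.37 K, T_C = 22.3 × 310.37/23.30 = 297.05 K.
Converting, 297.05 K = 75.02°F.

75 °F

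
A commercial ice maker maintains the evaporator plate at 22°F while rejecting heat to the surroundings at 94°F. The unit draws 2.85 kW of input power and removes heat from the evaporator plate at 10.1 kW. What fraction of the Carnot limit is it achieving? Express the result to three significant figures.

COP_actual = Q̇_C/Ẇ = 10.10/2.850 = 3.544.
In absolute terms T_C = 267.59 K and T_H = 307.59 K, so ΔT = 40.00 K.
COP_Carnot = T_C/ΔT = 267.59/40.00 = 6.690.
η_II = COP_actual/COP_Carnot = 3.544/6.690 = 0.5297.

0.530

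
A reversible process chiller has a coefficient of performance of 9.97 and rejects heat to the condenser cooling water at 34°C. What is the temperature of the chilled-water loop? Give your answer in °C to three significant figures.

For a Carnot refrigerator COP_R = T_C/(T_H − T_C), so T_C = COP·T_H/(1 + COP).
With T_H = 307.15 K, T_C = 9.97 × 307.15/10.97 = 279.15 K.
Converting, 279.15 K = 6.00°C.

6.00 °C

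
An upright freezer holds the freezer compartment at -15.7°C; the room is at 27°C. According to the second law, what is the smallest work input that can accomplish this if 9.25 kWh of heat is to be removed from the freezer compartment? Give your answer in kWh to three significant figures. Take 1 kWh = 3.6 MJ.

1.53 kWh

In absolute terms T_C = 257.45 K and T_H = 300.15 K, so ΔT = 42.70 K.
The reversible limit is COP_R = T_C/ΔT = 6.029, so W_min = Q_C/COP = Q_C·ΔT/T_C.
W_min = 9.250 × 42.70/257.45 = 1.534 kWh.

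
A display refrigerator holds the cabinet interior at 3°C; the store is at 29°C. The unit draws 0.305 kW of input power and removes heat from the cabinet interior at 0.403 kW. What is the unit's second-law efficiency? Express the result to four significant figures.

0.1244

COP_actual = Q̇_C/Ẇ = 0.4030/0.3050 = 1.321.
In absolute terms T_C = 276.15 K and T_H = 302.15 K, so ΔT = 26.00 K.
COP_Carnot = T_C/ΔT = 276.15/26.00 = 10.62.
η_II = COP_actual/COP_Carnot = 1.321/10.62 = 0.1244.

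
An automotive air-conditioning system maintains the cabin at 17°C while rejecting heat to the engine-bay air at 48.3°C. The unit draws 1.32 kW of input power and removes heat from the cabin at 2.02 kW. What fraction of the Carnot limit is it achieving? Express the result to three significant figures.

COP_actual = Q̇_C/Ẇ = 2.020/1.320 = 1.530.
In absolute terms T_C = 290.15 K and T_H = 321.45 K, so ΔT = 31.30 K.
COP_Carnot = T_C/ΔT = 290.15/31.30 = 9.270.
η_II = COP_actual/COP_Carnot = 1.530/9.270 = 0.1651.

0.165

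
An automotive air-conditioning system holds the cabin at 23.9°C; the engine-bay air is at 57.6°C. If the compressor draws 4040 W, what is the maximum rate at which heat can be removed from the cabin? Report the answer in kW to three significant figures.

In absolute terms T_C = 297.05 K and T_H = 330.75 K, so ΔT = 33.70 K.
COP_Carnot = T_C/ΔT = 297.05/33.70 = 8.815.
Q̇_max = COP_Carnot × Ẇ = 8.815 × 4040 W = 35610 W = 35.61 kW.

35.6 kW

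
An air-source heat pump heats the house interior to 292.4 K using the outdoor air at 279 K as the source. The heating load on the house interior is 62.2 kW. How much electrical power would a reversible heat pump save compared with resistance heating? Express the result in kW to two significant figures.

59 kW

The reservoir spacing is ΔT = 292.4 − 279 = 13.40 K.
COP_Carnot = T_H/ΔT = 292.40/13.40 = 21.82.
Resistance heating needs Ẇ_res = Q̇_H = 62.20 kW; the reversible heat pump needs only Ẇ_hp = Q̇_H/COP = 2.850 kW.
Saving = 62.20 − 2.850 = 59.35 kW.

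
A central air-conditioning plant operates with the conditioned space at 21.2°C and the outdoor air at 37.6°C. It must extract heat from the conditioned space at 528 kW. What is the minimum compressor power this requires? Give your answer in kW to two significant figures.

29 kW

In absolute terms T_C = 294.35 K and T_H = 310.75 K, so ΔT = 16.40 K.
COP_Carnot = T_C/ΔT = 294.35/16.40 = 17.95.
Ẇ_min = Q̇/COP_Carnot = 528.0/17.95 = 29.42 kW.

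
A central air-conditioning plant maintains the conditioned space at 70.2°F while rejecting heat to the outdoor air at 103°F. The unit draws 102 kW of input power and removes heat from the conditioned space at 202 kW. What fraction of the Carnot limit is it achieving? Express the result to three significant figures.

COP_actual = Q̇_C/Ẇ = 202.0/102.0 = 1.980.
In absolute terms T_C = 294.37 K and T_H = 312.59 K, so ΔT = 18.22 K.
COP_Carnot = T_C/ΔT = 294.37/18.22 = 16.15.
η_II = COP_actual/COP_Carnot = 1.980/16.15 = 0.1226.

0.123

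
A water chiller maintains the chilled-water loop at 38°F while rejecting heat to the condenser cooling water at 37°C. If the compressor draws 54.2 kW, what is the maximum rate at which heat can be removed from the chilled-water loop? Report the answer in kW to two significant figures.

450 kW

In absolute terms T_C = 276.48 K and T_H = 310.15 K, so ΔT = 33.67 K.
COP_Carnot = T_C/ΔT = 276.48/33.67 = 8.212.
Q̇_max = COP_Carnot × Ẇ = 8.212 × 54.20 kW = 445.1 kW.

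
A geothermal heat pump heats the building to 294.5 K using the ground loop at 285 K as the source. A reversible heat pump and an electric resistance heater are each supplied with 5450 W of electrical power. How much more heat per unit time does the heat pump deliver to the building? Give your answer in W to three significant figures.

164000 W

The reservoir spacing is ΔT = 294.5 − 285 = 9.500 K.
COP_Carnot = T_H/ΔT = 294.50/9.500 = 31.00.
The heat pump delivers Q̇_H = COP × Ẇ = 169000 W; the resistance heater delivers Ẇ = 5450 W.
Extra = (COP − 1)·Ẇ = 163500 W.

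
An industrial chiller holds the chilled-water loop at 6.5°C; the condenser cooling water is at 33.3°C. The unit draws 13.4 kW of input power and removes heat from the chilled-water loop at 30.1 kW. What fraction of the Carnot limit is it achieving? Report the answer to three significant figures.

COP_actual = Q̇_C/Ẇ = 30.10/13.40 = 2.246.
In absolute terms T_C = 279.65 K and T_H = 306.45 K, so ΔT = 26.80 K.
COP_Carnot = T_C/ΔT = 279.65/26.80 = 10.43.
η_II = COP_actual/COP_Carnot = 2.246/10.43 = 0.2153.

0.215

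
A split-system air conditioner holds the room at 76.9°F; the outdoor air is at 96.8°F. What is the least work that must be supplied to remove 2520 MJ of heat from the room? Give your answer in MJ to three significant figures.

In absolute terms T_C = 298.09 K and T_H = 309.15 K, so ΔT = 11.06 K.
The reversible limit is COP_R = T_C/ΔT = 26.96, so W_min = Q_C/COP = Q_C·ΔT/T_C.
W_min = 2520 × 11.06/298.09 = 93.46 MJ.

93.5 MJ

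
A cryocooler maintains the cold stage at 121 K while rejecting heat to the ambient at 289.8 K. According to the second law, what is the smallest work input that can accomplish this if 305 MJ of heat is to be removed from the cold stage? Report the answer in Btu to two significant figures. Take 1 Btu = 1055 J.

400000 Btu

The reservoir spacing is ΔT = 289.8 − 121 = 168.8 K.
The reversible limit is COP_R = T_C/ΔT = 0.7168, so W_min = Q_C/COP = Q_C·ΔT/T_C.
W_min = 305.0 × 168.8/121.00 = 425.5 MJ = 403300 Btu.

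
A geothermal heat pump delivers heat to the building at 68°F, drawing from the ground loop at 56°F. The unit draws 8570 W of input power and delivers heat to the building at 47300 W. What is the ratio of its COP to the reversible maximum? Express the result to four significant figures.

0.1255

COP_actual = Q̇_H/Ẇ = 47300/8570 = 5.519.
In absolute terms T_C = 286.48 K and T_H = 293.15 K, so ΔT = 6.667 K.
COP_Carnot = T_H/ΔT = 293.15/6.667 = 43.97.
η_II = COP_actual/COP_Carnot = 5.519/43.97 = 0.1255.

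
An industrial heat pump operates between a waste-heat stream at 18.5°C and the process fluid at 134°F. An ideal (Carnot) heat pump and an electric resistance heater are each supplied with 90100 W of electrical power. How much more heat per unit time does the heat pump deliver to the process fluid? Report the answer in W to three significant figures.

688000 W

In absolute terms T_C = 291.65 K and T_H = 329.82 K, so ΔT = 38.17 K.
COP_Carnot = T_H/ΔT = 329.82/38.17 = 8.641.
The heat pump delivers Q̇_H = COP × Ẇ = 778600 W; the resistance heater delivers Ẇ = 90100 W.
Extra = (COP − 1)·Ẇ = 688500 W.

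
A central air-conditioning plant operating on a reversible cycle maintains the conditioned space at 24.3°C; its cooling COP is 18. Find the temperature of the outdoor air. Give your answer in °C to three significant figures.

COP_R = T_C/(T_H − T_C) gives T_H − T_C = T_C/COP.
With T_C = 297.45 K, T_H = 297.45 × (1 + 1/18) = 313.98 K.
Converting, 313.98 K = 40.83°C.

40.8 °C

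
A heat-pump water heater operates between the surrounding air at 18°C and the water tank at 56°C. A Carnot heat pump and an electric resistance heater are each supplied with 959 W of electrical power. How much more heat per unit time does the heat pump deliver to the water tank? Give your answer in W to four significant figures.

7348 W

In absolute terms T_C = 291.15 K and T_H = 329.15 K, so ΔT = 38.00 K.
COP_Carnot = T_H/ΔT = 329.15/38.00 = 8.662.
The heat pump delivers Q̇_H = COP × Ẇ = 8307 W; the resistance heater delivers Ẇ = 959.0 W.
Extra = (COP − 1)·Ẇ = 7348 W.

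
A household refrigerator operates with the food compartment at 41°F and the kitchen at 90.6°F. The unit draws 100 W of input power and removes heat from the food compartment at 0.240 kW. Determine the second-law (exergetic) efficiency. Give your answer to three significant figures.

0.238

Converting, Q̇_C = 0.2400 kW = 240.0 W, so COP_actual = Q̇_C/Ẇ = 240.0/100.0 = 2.400.
In absolute terms T_C = 278.15 K and T_H = 305.71 K, so ΔT = 27.56 K.
COP_Carnot = T_C/ΔT = 278.15/27.56 = 10.09.
η_II = COP_actual/COP_Carnot = 2.400/10.09 = 0.2378.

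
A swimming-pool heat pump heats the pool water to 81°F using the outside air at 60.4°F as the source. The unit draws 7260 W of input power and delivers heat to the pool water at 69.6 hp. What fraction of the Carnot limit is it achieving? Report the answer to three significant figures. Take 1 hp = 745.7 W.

Converting, Q̇_H = 69.60 hp = 51900 W, so COP_actual = Q̇_H/Ẇ = 51900/7260 = 7.149.
In absolute terms T_C = 288.93 K and T_H = 300.37 K, so ΔT = 11.44 K.
COP_Carnot = T_H/ΔT = 300.37/11.44 = 26.25.
η_II = COP_actual/COP_Carnot = 7.149/26.25 = 0.2724.

0.272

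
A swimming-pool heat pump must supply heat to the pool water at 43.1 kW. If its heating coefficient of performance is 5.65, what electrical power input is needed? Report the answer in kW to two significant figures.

7.6 kW

Ẇ = Q̇_H/COP_HP = 43.10/5.65 = 7.628 kW.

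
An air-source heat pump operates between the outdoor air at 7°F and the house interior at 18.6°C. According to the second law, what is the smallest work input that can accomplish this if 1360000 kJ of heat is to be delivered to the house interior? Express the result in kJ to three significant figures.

In absolute terms T_C = 259.26 K and T_H = 291.75 K, so ΔT = 32.49 K.
The reversible limit is COP_HP = T_H/ΔT = 8.980, so W_min = Q_H/COP = Q_H·ΔT/T_H.
W_min = 1360000 × 32.49/291.75 = 151400 kJ.

151000 kJ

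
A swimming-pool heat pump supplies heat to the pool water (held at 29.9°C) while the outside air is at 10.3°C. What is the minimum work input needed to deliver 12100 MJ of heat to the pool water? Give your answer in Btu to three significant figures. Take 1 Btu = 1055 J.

742000 Btu

In absolute terms T_C = 283.45 K and T_H = 303.05 K, so ΔT = 19.60 K.
The reversible limit is COP_HP = T_H/ΔT = 15.46, so W_min = Q_H/COP = Q_H·ΔT/T_H.
W_min = 12100 × 19.60/303.05 = 782.6 MJ = 741800 Btu.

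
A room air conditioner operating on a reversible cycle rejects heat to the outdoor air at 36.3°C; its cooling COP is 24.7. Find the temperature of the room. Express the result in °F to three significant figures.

For a Carnot refrigerator COP_R = T_C/(T_H − T_C), so T_C = COP·T_H/(1 + COP).
With T_H = 309.45 K, T_C = 24.7 × 309.45/25.70 = 297.41 K.
Converting, 297.41 K = 75.67°F.

75.7 °F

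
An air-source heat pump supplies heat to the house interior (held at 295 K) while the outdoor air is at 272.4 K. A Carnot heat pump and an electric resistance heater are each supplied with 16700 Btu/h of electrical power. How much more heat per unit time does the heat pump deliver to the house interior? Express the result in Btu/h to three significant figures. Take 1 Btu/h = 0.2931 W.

201000 Btu/h

The reservoir spacing is ΔT = 295 − 272.4 = 22.60 K.
COP_Carnot = T_H/ΔT = 295.00/22.60 = 13.05.
The heat pump delivers Q̇_H = COP × Ẇ = 218000 Btu/h; the resistance heater delivers Ẇ = 16700 Btu/h.
Extra = (COP − 1)·Ẇ = 201300 Btu/h.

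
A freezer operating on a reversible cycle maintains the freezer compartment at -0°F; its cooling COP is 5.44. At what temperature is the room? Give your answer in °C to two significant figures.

COP_R = T_C/(T_H − T_C) gives T_H − T_C = T_C/COP.
With T_C = 255.37 K, T_H = 255.37 × (1 + 1/5.44) = 302.32 K.
Converting, 302.32 K = 29.17°C.

29 °C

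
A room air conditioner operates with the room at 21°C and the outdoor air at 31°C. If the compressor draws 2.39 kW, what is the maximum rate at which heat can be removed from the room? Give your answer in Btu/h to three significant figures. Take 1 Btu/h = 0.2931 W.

In absolute terms T_C = 294.15 K and T_H = 304.15 K, so ΔT = 10.00 K.
COP_Carnot = T_C/ΔT = 294.15/10.00 = 29.42.
Q̇_max = COP_Carnot × Ẇ = 29.42 × 2.390 kW = 70.30 kW = 239900 Btu/h.

240000 Btu/h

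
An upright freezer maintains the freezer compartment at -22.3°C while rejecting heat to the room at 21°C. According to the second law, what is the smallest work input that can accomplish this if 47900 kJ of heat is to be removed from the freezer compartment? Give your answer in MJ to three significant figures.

In absolute terms T_C = 250.85 K and T_H = 294.15 K, so ΔT = 43.30 K.
The reversible limit is COP_R = T_C/ΔT = 5.793, so W_min = Q_C/COP = Q_C·ΔT/T_C.
W_min = 47900 × 43.30/250.85 = 8268 kJ = 8.268 MJ.

8.27 MJ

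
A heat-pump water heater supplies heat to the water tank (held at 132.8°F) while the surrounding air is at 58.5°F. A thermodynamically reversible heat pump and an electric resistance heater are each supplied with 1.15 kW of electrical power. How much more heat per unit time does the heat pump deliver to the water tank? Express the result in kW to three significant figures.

In absolute terms T_C = 287.87 K and T_H = 329.15 K, so ΔT = 41.28 K.
COP_Carnot = T_H/ΔT = 329.15/41.28 = 7.974.
The heat pump delivers Q̇_H = COP × Ẇ = 9.170 kW; the resistance heater delivers Ẇ = 1.150 kW.
Extra = (COP − 1)·Ẇ = 8.020 kW.

8.02 kW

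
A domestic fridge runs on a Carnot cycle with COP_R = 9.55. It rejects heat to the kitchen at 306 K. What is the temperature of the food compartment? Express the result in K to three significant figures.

277 K

For a Carnot refrigerator COP_R = T_C/(T_H − T_C), so T_C = COP·T_H/(1 + COP).
With T_H = 306.00 K, T_C = 9.55 × 306.00/10.55 = 277.00 K.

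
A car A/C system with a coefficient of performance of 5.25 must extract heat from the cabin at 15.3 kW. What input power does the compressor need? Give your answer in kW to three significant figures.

Ẇ = Q̇_C/COP = 15.30/5.25 = 2.914 kW.

2.91 kW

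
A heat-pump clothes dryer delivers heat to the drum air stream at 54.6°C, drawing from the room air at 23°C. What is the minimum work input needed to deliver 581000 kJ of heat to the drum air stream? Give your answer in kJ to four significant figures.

56020 kJ

In absolute terms T_C = 296.15 K and T_H = 327.75 K, so ΔT = 31.60 K.
The reversible limit is COP_HP = T_H/ΔT = 10.37, so W_min = Q_H/COP = Q_H·ΔT/T_H.
W_min = 581000 × 31.60/327.75 = 56020 kJ.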